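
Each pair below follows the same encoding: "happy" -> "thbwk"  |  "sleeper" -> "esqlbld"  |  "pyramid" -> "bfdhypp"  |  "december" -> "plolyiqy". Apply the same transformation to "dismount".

A repeating key of period 2 is used — shifts +12, +7 over and over.
On dismount: d+12=p, i+7=p, s+12=e, m+7=t, o+12=a, u+7=b, n+12=z, t+7=a.

ppetabza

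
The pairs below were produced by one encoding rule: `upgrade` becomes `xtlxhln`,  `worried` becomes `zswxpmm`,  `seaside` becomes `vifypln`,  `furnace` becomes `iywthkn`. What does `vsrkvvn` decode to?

someone

In upgrade: u→x is +3, p→t is +4, g→l is +5, r→x is +6 — the shift increases by 1 each position. The shift increases by 1 at each position, starting from +3: 3, 4, 5, ….
Undoing it on vsrkvvn: v−3=s, s−4=o, r−5=m, k−6=e, v−7=o, v−8=n, n−9=e.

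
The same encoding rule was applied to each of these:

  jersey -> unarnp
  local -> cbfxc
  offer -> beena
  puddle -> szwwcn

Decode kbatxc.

j(9)→u(20) and e(4)→n(13) fit y≡17x+23 (mod 26); the inverse of 17 mod 26 is 23. Treating letters as 0–25, the rule is x ↦ 17x + 23 (mod 26).
Reversing it on kbatxc: k(10)→23·(10−23)≡13=n; b(1)→23·(1−23)≡14=o; a(0)→23·(0−23)≡17=r; t(19)→23·(19−23)≡12=m; x(23)→23·(23−23)≡0=a; c(2)→23·(2−23)≡11=l (all mod 26).

normal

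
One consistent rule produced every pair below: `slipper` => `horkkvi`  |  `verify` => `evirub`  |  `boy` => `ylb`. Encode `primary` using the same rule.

This is the alphabet-reversal cipher (Atbash): a becomes z, b becomes y, etc.
On primary: p↔k, r↔i, i↔r, m↔n, a↔z, r↔i, y↔b.

kirnzib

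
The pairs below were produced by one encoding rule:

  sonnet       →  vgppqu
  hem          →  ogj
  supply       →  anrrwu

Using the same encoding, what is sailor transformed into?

The output letters match the input read backwards, each shifted +2: sonnet reversed is tennos. Read the word backwards and shift each letter +2.
Applying it to sailor: reverse → rolias; then shift: r+2=t, o+2=q, l+2=n, i+2=k, a+2=c, s+2=u.

tqnkcu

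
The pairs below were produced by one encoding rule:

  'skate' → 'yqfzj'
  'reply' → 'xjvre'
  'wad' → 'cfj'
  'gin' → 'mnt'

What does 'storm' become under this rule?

yztxs

The shift depends on letter class: consonant s→y is +6, but vowel a→f is +5. The rule splits by letter class: vowels +5, consonants +6.
For storm: s(cons)+6=y, t(cons)+6=z, o(vowel)+5=t, r(cons)+6=x, m(cons)+6=s.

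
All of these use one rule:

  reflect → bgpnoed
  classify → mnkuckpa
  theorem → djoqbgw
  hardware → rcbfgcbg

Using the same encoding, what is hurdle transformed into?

rwbfvg

Shifts by position in reflect: pos 0: r→b (+10), pos 1: e→g (+2), pos 2: f→p (+10), pos 3: l→n (+2) — repeating every 2. The shifts repeat in a cycle of length 2: positions 0,1,… shift by +10, +2, then the pattern repeats.
For hurdle: h+10=r, u+2=w, r+10=b, d+2=f, l+10=v, e+2=g.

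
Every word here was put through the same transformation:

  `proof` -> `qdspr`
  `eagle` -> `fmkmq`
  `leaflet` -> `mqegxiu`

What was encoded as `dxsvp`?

cloud

Shifts by position in proof: pos 0: p→q (+1), pos 1: r→d (+12), pos 2: o→s (+4), pos 3: o→p (+1), pos 4: f→r (+12) — repeating every 3. The shifts repeat in a cycle of length 3: positions 0,1,… shift by +1, +12, +4, then the pattern repeats.
Undoing it on dxsvp: d−1=c, x−12=l, s−4=o, v−1=u, p−12=d.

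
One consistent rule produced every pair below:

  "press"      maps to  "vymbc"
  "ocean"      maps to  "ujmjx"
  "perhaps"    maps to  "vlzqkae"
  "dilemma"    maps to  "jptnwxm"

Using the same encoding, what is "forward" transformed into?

The shift increases by 1 at each position, starting from +6: 6, 7, 8, ….
Applying it to forward: f+6=l, o+7=v, r+8=z, w+9=f, a+10=k, r+11=c, d+12=p.

lvzfkcp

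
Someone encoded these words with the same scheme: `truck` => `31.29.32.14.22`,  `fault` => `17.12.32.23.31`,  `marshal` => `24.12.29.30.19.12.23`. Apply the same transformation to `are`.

t is letter #20 and maps to 31: an offset of 11. The number is (letter's place in the alphabet, a=1) + 11.
Applying it to are: a=1→12, r=18→29, e=5→16.

12.29.16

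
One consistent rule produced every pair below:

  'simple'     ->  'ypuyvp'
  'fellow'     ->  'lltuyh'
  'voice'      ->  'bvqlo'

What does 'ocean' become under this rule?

ujmjx

In simple: s→y is +6, i→p is +7, m→u is +8, p→y is +9 — the shift increases by 1 each position. Each letter shifts forward by (position + 6), i.e. 6, 7, 8, … — the shift grows by one for each successive letter.
For ocean: o+6=u, c+7=j, e+8=m, a+9=j, n+10=x.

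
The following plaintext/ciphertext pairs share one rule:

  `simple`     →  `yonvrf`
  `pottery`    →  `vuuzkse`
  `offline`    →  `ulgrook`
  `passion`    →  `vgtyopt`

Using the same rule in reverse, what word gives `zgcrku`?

A repeating key of period 3 is used — shifts +6, +6, +1 over and over.
Undoing it on zgcrku: z−6=t, g−6=a, c−1=b, r−6=l, k−6=e, u−1=t.

tablet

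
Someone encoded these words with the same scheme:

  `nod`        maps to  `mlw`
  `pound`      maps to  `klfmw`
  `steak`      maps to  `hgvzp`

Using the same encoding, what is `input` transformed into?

rmkfg

Each pair mirrors across the alphabet (n↔m, o↔l, d↔w): positions sum to 25. Letters are reflected about the middle of the alphabet (position → 25−position): Atbash.
Applying it to input: i↔r, n↔m, p↔k, u↔f, t↔g.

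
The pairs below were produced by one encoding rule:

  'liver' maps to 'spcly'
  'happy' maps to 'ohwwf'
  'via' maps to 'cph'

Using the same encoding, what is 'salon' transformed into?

This is a Caesar cipher with shift 7.
For salon: s+7=z, a+7=h, l+7=s, o+7=v, n+7=u.

zhsvu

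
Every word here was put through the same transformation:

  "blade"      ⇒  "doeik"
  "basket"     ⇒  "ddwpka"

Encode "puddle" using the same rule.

rxhirl

In blade: b→d is +2, l→o is +3, a→e is +4, d→i is +5 — the shift increases by 1 each position. Letter i (0-indexed) is shifted by i+2, so successive shifts are 2, 3, 4, ….
For puddle: p+2=r, u+3=x, d+4=h, d+5=i, l+6=r, e+7=l.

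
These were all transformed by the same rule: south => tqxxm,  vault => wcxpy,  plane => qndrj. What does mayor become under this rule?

ncbsw

In south: s→t is +1, o→q is +2, u→x is +3, t→x is +4 — the shift increases by 1 each position. Each letter shifts forward by (position + 1), i.e. 1, 2, 3, … — the shift grows by one for each successive letter.
Applying it to mayor: m+1=n, a+2=c, y+3=b, o+4=s, r+5=w.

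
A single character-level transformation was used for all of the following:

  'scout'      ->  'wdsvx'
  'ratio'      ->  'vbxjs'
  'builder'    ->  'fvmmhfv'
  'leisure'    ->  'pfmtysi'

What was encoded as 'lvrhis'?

hunger

A repeating key of period 2 is used — shifts +4, +1 over and over.
Undoing it on lvrhis: l−4=h, v−1=u, r−4=n, h−1=g, i−4=e, s−1=r.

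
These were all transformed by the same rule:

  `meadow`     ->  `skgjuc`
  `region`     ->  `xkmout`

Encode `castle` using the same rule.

Compare letters: m→s is +6, e→k is +6, a→g is +6 — a constant shift. Each letter is shifted forward by 6 in the alphabet (a Caesar shift of +6).
For castle: c+6=i, a+6=g, s+6=y, t+6=z, l+6=r, e+6=k.

igyzrk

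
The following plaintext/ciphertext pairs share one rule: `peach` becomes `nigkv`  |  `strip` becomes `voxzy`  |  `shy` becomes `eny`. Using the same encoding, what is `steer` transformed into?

The output letters match the input read backwards, each shifted +6: peach reversed is hcaep. Two steps: reverse the string, then apply a Caesar shift of +6.
For steer: reverse → reets; then shift: r+6=x, e+6=k, e+6=k, t+6=z, s+6=y.

xkkzy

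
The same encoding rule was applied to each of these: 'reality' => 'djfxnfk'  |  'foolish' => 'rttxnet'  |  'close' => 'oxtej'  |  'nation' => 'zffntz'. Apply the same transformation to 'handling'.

tfzpxnzs

The shift depends on letter class: consonant r→d is +12, but vowel e→j is +5. The rule splits by letter class: vowels +5, consonants +12.
Applying it to handling: h(cons)+12=t, a(vowel)+5=f, n(cons)+12=z, d(cons)+12=p, l(cons)+12=x, i(vowel)+5=n, n(cons)+12=z, g(cons)+12=s.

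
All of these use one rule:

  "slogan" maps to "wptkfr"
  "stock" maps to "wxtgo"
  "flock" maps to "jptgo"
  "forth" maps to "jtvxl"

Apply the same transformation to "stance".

wxfrgj

The rule splits by letter class: vowels +5, consonants +4.
On stance: s(cons)+4=w, t(cons)+4=x, a(vowel)+5=f, n(cons)+4=r, c(cons)+4=g, e(vowel)+5=j.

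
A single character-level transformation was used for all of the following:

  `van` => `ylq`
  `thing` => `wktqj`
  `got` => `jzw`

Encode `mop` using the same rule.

The shift depends on letter class: consonant v→y is +3, but vowel a→l is +11. Vowels shift forward by 11 and consonants shift forward by 3.
For mop: m(cons)+3=p, o(vowel)+11=z, p(cons)+3=s.

pzs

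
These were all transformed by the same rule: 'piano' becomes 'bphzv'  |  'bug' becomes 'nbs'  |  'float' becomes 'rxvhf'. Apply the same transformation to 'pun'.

Vowels shift forward by 7 and consonants shift forward by 12.
For pun: p(cons)+12=b, u(vowel)+7=b, n(cons)+12=z.

bbz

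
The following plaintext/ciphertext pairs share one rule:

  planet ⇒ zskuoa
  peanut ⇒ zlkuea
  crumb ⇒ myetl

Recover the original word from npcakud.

Shifts by position in planet: pos 0: p→z (+10), pos 1: l→s (+7), pos 2: a→k (+10), pos 3: n→u (+7) — repeating every 2. A repeating key of period 2 is used — shifts +10, +7 over and over.
Decoding npcakud: n−10=d, p−7=i, c−10=s, a−7=t, k−10=a, u−7=n, d−10=t.

distant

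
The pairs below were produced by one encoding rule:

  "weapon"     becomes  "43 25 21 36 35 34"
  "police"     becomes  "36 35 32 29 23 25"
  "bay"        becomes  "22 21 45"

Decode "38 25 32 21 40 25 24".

w is letter #23 and maps to 43: an offset of 20. The number is (letter's place in the alphabet, a=1) + 20.
Undoing it on 38 25 32 21 40 25 24: 38→(38−20)÷1=18=r, 25→(25−20)÷1=5=e, 32→(32−20)÷1=12=l, 21→(21−20)÷1=1=a, 40→(40−20)÷1=20=t, 25→(25−20)÷1=5=e, 24→(24−20)÷1=4=d.

related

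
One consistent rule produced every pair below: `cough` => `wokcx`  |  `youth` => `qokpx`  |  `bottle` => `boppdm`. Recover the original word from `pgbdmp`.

tablet

c(2)→w(22) and o(14)→o(14) fit y≡21x+6 (mod 26); the inverse of 21 mod 26 is 5. This is an affine cipher: with a=0,…,z=25, each position x becomes (21x+6) mod 26.
Reversing it on pgbdmp: p(15)→5·(15−6)≡19=t; g(6)→5·(6−6)≡0=a; b(1)→5·(1−6)≡1=b; d(3)→5·(3−6)≡11=l; m(12)→5·(12−6)≡4=e; p(15)→5·(15−6)≡19=t (all mod 26).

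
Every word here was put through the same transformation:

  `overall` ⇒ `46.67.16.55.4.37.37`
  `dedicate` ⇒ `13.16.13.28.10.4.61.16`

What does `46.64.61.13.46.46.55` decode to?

outdoor

Each letter becomes 3×(its alphabet position, a=1..z=26) + 1.
Undoing it on 46.64.61.13.46.46.55: 46→(46−1)÷3=15=o, 64→(64−1)÷3=21=u, 61→(61−1)÷3=20=t, 13→(13−1)÷3=4=d, 46→(46−1)÷3=15=o, 46→(46−1)÷3=15=o, 55→(55−1)÷3=18=r.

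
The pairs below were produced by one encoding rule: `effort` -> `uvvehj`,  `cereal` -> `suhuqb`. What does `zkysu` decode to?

juice

Compare letters: e→u is +16, f→v is +16, f→v is +16 — a constant shift. Each letter is shifted forward by 16 in the alphabet (a Caesar shift of +16).
Reversing it on zkysu: z−16=j, k−16=u, y−16=i, s−16=c, u−16=e.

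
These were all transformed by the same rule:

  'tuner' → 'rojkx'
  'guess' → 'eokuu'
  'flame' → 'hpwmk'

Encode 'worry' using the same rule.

igxxc

t(19)→r(17) and u(20)→o(14) fit y≡23x+22 (mod 26); the inverse of 23 mod 26 is 17. Each letter's alphabet position (a=0..z=25) is mapped through 23·x+22 mod 26 — an affine cipher.
On worry: w(22)→23·22+22≡8=i; o(14)→23·14+22≡6=g; r(17)→23·17+22≡23=x; r(17)→23·17+22≡23=x; y(24)→23·24+22≡2=c (all mod 26).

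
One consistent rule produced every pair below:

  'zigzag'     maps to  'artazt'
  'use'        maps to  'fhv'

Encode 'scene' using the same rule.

Each pair mirrors across the alphabet (z↔a, i↔r, g↔t): positions sum to 25. Letters are reflected about the middle of the alphabet (position → 25−position): Atbash.
Applying it to scene: s↔h, c↔x, e↔v, n↔m, e↔v.

hxvmv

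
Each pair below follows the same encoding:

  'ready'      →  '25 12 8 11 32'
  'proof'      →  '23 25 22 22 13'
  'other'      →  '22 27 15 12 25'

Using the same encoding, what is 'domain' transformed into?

11 22 20 8 16 21

The number is (letter's place in the alphabet, a=1) + 7.
On domain: d=4→11, o=15→22, m=13→20, a=1→8, i=9→16, n=14→21.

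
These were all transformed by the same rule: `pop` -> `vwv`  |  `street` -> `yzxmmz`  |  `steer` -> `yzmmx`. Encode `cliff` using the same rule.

The rule splits by letter class: vowels +8, consonants +6.
For cliff: c(cons)+6=i, l(cons)+6=r, i(vowel)+8=q, f(cons)+6=l, f(cons)+6=l.

irqll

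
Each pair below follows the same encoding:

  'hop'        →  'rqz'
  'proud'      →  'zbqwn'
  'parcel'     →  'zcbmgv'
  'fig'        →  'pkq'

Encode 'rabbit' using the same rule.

Vowels shift forward by 2 and consonants shift forward by 10.
On rabbit: r(cons)+10=b, a(vowel)+2=c, b(cons)+10=l, b(cons)+10=l, i(vowel)+2=k, t(cons)+10=d.

bcllkd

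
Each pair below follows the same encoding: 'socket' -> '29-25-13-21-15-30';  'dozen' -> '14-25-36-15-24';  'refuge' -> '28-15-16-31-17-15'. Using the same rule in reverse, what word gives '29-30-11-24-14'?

s is letter #19 and maps to 29: an offset of 10. The number is (letter's place in the alphabet, a=1) + 10.
Undoing it on 29-30-11-24-14: 29→(29−10)÷1=19=s, 30→(30−10)÷1=20=t, 11→(11−10)÷1=1=a, 24→(24−10)÷1=14=n, 14→(14−10)÷1=4=d.

stand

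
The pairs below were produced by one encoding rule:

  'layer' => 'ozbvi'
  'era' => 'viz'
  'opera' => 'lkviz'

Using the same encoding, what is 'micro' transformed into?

Each letter is replaced by its mirror in the alphabet: a↔z, b↔y, c↔x, and so on (the Atbash cipher).
Applying it to micro: m↔n, i↔r, c↔x, r↔i, o↔l.

nrxil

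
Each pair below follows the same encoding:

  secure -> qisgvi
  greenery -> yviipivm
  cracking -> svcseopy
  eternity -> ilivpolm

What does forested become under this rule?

dkviqlin

Each letter's alphabet position (a=0..z=25) is mapped through 21·x+2 mod 26 — an affine cipher.
For forested: f(5)→21·5+2≡3=d; o(14)→21·14+2≡10=k; r(17)→21·17+2≡21=v; e(4)→21·4+2≡8=i; s(18)→21·18+2≡16=q; t(19)→21·19+2≡11=l; e(4)→21·4+2≡8=i; d(3)→21·3+2≡13=n (all mod 26).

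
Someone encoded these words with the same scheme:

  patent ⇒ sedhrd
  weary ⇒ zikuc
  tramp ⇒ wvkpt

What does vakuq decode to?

swarm

Shifts by position in patent: pos 0: p→s (+3), pos 1: a→e (+4), pos 2: t→d (+10), pos 3: e→h (+3), pos 4: n→r (+4), pos 5: t→d (+10) — repeating every 3. It's a Vigenère-style cipher with numeric key [3,4,10]: position i shifts by key[i mod 3].
Undoing it on vakuq: v−3=s, a−4=w, k−10=a, u−3=r, q−4=m.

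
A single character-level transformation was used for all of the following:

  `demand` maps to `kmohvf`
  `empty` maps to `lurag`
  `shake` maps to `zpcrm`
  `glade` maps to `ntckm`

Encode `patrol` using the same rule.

Shifts by position in demand: pos 0: d→k (+7), pos 1: e→m (+8), pos 2: m→o (+2), pos 3: a→h (+7), pos 4: n→v (+8), pos 5: d→f (+2) — repeating every 3. The shifts repeat in a cycle of length 3: positions 0,1,… shift by +7, +8, +2, then the pattern repeats.
Applying it to patrol: p+7=w, a+8=i, t+2=v, r+7=y, o+8=w, l+2=n.

wivywn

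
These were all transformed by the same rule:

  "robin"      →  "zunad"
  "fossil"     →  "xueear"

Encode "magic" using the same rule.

ousmy

The output letters match the input read backwards, each shifted +12: robin reversed is nibor. Two steps: reverse the string, then apply a Caesar shift of +12.
Applying it to magic: reverse → cigam; then shift: c+12=o, i+12=u, g+12=s, a+12=m, m+12=y.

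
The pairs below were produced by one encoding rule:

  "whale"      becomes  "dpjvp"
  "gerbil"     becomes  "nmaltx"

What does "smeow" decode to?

level

In whale: w→d is +7, h→p is +8, a→j is +9, l→v is +10 — the shift increases by 1 each position. Each letter shifts forward by (position + 7), i.e. 7, 8, 9, … — the shift grows by one for each successive letter.
Reversing it on smeow: s−7=l, m−8=e, e−9=v, o−10=e, w−11=l.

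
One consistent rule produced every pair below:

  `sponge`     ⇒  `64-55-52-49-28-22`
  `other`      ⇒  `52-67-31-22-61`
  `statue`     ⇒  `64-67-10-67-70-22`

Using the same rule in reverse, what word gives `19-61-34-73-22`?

drive

s(#19)→64 and p(#16)→55: differences scale by 3, so n = 3·pos + 7. Each letter becomes 3×(its alphabet position, a=1..z=26) + 7.
Undoing it on 19-61-34-73-22: 19→(19−7)÷3=4=d, 61→(61−7)÷3=18=r, 34→(34−7)÷3=9=i, 73→(73−7)÷3=22=v, 22→(22−7)÷3=5=e.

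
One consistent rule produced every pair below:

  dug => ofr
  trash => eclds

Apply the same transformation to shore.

dszcp

Compare letters: d→o is +11, u→f is +11, g→r is +11 — a constant shift. It's a constant shift of +11 (ROT11).
For shore: s+11=d, h+11=s, o+11=z, r+11=c, e+11=p.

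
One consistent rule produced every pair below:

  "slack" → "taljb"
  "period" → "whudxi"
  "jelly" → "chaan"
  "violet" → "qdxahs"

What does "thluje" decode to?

s(18)→t(19) and l(11)→a(0) fit y≡25x+11 (mod 26); the inverse of 25 mod 26 is 25. Each letter's alphabet position (a=0..z=25) is mapped through 25·x+11 mod 26 — an affine cipher.
Decoding thluje: t(19)→25·(19−11)≡18=s; h(7)→25·(7−11)≡4=e; l(11)→25·(11−11)≡0=a; u(20)→25·(20−11)≡17=r; j(9)→25·(9−11)≡2=c; e(4)→25·(4−11)≡7=h (all mod 26).

search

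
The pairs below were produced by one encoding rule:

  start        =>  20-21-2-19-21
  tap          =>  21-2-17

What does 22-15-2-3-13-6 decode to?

s is letter #19 and maps to 20: an offset of 1. Letters become their 1-based position plus 1 (so a→2, b→3, …).
Reversing it on 22-15-2-3-13-6: 22→(22−1)÷1=21=u, 15→(15−1)÷1=14=n, 2→(2−1)÷1=1=a, 3→(3−1)÷1=2=b, 13→(13−1)÷1=12=l, 6→(6−1)÷1=5=e.

unable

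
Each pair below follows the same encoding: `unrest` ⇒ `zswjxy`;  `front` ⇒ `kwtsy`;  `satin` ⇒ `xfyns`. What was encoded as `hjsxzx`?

Each letter is shifted forward by 5 in the alphabet (a Caesar shift of +5).
Reversing it on hjsxzx: h−5=c, j−5=e, s−5=n, x−5=s, z−5=u, x−5=s.

census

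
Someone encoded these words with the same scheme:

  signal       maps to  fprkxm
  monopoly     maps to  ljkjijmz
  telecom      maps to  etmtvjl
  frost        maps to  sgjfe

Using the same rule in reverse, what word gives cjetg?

voter

s(18)→f(5) and i(8)→p(15) fit y≡25x+23 (mod 26); the inverse of 25 mod 26 is 25. Treating letters as 0–25, the rule is x ↦ 25x + 23 (mod 26).
Decoding cjetg: c(2)→25·(2−23)≡21=v; j(9)→25·(9−23)≡14=o; e(4)→25·(4−23)≡19=t; t(19)→25·(19−23)≡4=e; g(6)→25·(6−23)≡17=r (all mod 26).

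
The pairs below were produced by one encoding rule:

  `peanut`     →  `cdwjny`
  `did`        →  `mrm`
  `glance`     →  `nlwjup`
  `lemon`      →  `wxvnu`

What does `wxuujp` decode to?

gallon

The output letters match the input read backwards, each shifted +9: peanut reversed is tunaep. Read the word backwards and shift each letter +9.
Undoing it on wxuujp: shift back: w−9=n, x−9=o, u−9=l, u−9=l, j−9=a, p−9=g → nollag; then reverse → gallon.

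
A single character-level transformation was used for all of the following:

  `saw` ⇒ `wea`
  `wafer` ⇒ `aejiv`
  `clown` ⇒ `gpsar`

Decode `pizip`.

level

It's a constant shift of +4 (ROT4).
Undoing it on pizip: p−4=l, i−4=e, z−4=v, i−4=e, p−4=l.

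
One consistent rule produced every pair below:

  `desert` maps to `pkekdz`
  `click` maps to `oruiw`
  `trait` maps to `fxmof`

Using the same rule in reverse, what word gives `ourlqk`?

Shifts by position in desert: pos 0: d→p (+12), pos 1: e→k (+6), pos 2: s→e (+12), pos 3: e→k (+6) — repeating every 2. A repeating key of period 2 is used — shifts +12, +6 over and over.
Decoding ourlqk: o−12=c, u−6=o, r−12=f, l−6=f, q−12=e, k−6=e.

coffee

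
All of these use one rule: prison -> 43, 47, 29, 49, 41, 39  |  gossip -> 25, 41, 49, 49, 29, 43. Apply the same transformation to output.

41, 53, 51, 43, 53, 51

p(#16)→43 and r(#18)→47: differences scale by 2, so n = 2·pos + 11. With a=1..z=26, the number is 2·pos + 11.
On output: o=15→41, u=21→53, t=20→51, p=16→43, u=21→53, t=20→51.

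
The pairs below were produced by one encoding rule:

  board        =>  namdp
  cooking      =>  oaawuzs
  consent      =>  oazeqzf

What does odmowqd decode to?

Compare letters: b→n is +12, o→a is +12, a→m is +12 — a constant shift. It's a constant shift of +12 (ROT12).
Undoing it on odmowqd: o−12=c, d−12=r, m−12=a, o−12=c, w−12=k, q−12=e, d−12=r.

cracker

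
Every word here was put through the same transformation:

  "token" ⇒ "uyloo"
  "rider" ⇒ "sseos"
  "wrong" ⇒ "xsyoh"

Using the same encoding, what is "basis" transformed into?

cktst

The shift depends on letter class: consonant t→u is +1, but vowel o→y is +10. Vowels shift forward by 10 and consonants shift forward by 1.
On basis: b(cons)+1=c, a(vowel)+10=k, s(cons)+1=t, i(vowel)+10=s, s(cons)+1=t.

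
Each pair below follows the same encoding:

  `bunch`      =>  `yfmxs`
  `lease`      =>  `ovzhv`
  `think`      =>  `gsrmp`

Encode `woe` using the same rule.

dlv

Each pair mirrors across the alphabet (b↔y, u↔f, n↔m): positions sum to 25. Letters are reflected about the middle of the alphabet (position → 25−position): Atbash.
On woe: w↔d, o↔l, e↔v.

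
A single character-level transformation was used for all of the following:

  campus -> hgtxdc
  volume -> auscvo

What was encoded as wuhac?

roast

In campus: c→h is +5, a→g is +6, m→t is +7, p→x is +8 — the shift increases by 1 each position. Letter i (0-indexed) is shifted by i+5, so successive shifts are 5, 6, 7, ….
Decoding wuhac: w−5=r, u−6=o, h−7=a, a−8=s, c−9=t.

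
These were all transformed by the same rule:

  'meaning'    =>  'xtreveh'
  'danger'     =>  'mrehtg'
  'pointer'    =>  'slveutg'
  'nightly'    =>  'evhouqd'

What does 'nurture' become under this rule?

m(12)→x(23) and e(4)→t(19) fit y≡7x+17 (mod 26); the inverse of 7 mod 26 is 15. Treating letters as 0–25, the rule is x ↦ 7x + 17 (mod 26).
Applying it to nurture: n(13)→7·13+17≡4=e; u(20)→7·20+17≡1=b; r(17)→7·17+17≡6=g; t(19)→7·19+17≡20=u; u(20)→7·20+17≡1=b; r(17)→7·17+17≡6=g; e(4)→7·4+17≡19=t (all mod 26).

ebgubgt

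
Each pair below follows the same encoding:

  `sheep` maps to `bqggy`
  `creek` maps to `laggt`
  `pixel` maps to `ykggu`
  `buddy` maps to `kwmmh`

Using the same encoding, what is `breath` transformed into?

kagccq

The shift depends on letter class: consonant s→b is +9, but vowel e→g is +2. Vowels shift forward by 2 and consonants shift forward by 9.
For breath: b(cons)+9=k, r(cons)+9=a, e(vowel)+2=g, a(vowel)+2=c, t(cons)+9=c, h(cons)+9=q.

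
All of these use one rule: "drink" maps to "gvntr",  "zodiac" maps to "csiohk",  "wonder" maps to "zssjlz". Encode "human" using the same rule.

In drink: d→g is +3, r→v is +4, i→n is +5, n→t is +6 — the shift increases by 1 each position. Each letter shifts forward by (position + 3), i.e. 3, 4, 5, … — the shift grows by one for each successive letter.
For human: h+3=k, u+4=y, m+5=r, a+6=g, n+7=u.

kyrgu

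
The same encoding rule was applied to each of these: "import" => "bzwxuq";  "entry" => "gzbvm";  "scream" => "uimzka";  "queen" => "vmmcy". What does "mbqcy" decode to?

quite

The word is reversed, then every letter is shifted forward by 8.
Undoing it on mbqcy: shift back: m−8=e, b−8=t, q−8=i, c−8=u, y−8=q → etiuq; then reverse → quite.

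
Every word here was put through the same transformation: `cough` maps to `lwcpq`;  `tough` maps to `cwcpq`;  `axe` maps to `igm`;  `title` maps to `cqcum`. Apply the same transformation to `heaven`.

qmiemw

The shift depends on letter class: consonant c→l is +9, but vowel o→w is +8. Two shifts are in play — +8 for a/e/i/o/u, +9 for every other letter.
Applying it to heaven: h(cons)+9=q, e(vowel)+8=m, a(vowel)+8=i, v(cons)+9=e, e(vowel)+8=m, n(cons)+9=w.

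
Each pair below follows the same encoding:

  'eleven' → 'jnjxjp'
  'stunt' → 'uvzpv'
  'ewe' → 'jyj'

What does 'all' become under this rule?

fnn

Vowels shift forward by 5 and consonants shift forward by 2.
Applying it to all: a(vowel)+5=f, l(cons)+2=n, l(cons)+2=n.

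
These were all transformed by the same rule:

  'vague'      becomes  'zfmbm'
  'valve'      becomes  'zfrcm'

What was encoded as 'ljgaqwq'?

heating

Each letter shifts forward by (position + 4), i.e. 4, 5, 6, … — the shift grows by one for each successive letter.
Decoding ljgaqwq: l−4=h, j−5=e, g−6=a, a−7=t, q−8=i, w−9=n, q−10=g.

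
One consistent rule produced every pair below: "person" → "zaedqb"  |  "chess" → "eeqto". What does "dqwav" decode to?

joker

The output letters match the input read backwards, each shifted +12: person reversed is nosrep. Two steps: reverse the string, then apply a Caesar shift of +12.
Reversing it on dqwav: shift back: d−12=r, q−12=e, w−12=k, a−12=o, v−12=j → rekoj; then reverse → joker.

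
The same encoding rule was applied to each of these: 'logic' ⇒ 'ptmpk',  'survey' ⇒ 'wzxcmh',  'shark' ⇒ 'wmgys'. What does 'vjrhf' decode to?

relax

In logic: l→p is +4, o→t is +5, g→m is +6, i→p is +7 — the shift increases by 1 each position. Each letter shifts forward by (position + 4), i.e. 4, 5, 6, … — the shift grows by one for each successive letter.
Undoing it on vjrhf: v−4=r, j−5=e, r−6=l, h−7=a, f−8=x.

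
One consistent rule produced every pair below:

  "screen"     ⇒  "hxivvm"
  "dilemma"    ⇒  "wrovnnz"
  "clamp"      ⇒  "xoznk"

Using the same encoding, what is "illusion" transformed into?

This is the alphabet-reversal cipher (Atbash): a becomes z, b becomes y, etc.
Applying it to illusion: i↔r, l↔o, l↔o, u↔f, s↔h, i↔r, o↔l, n↔m.

roofhrlm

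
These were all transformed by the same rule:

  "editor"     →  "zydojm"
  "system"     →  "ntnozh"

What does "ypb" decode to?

dug

It's a constant shift of +21 (ROT21).
Reversing it on ypb: y−21=d, p−21=u, b−21=g.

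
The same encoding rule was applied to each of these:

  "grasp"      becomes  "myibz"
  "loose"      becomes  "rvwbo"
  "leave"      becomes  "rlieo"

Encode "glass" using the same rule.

In grasp: g→m is +6, r→y is +7, a→i is +8, s→b is +9 — the shift increases by 1 each position. Each letter shifts forward by (position + 6), i.e. 6, 7, 8, … — the shift grows by one for each successive letter.
For glass: g+6=m, l+7=s, a+8=i, s+9=b, s+10=c.

msibc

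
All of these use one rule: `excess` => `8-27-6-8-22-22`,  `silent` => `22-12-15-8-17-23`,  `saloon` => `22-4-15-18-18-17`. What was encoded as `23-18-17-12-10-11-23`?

tonight

e is letter #5 and maps to 8: an offset of 3. Each letter is replaced by its alphabet position (a=1..z=26) + 3.
Reversing it on 23-18-17-12-10-11-23: 23→(23−3)÷1=20=t, 18→(18−3)÷1=15=o, 17→(17−3)÷1=14=n, 12→(12−3)÷1=9=i, 10→(10−3)÷1=7=g, 11→(11−3)÷1=8=h, 23→(23−3)÷1=20=t.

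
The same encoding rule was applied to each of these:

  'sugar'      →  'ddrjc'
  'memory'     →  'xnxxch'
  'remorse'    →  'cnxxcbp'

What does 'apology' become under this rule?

lyzuzpj

A repeating key of period 2 is used — shifts +11, +9 over and over.
Applying it to apology: a+11=l, p+9=y, o+11=z, l+9=u, o+11=z, g+9=p, y+11=j.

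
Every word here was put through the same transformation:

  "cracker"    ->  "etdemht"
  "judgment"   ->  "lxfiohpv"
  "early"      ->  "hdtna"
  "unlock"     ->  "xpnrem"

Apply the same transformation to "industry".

lpfxuvta

The shift depends on letter class: consonant c→e is +2, but vowel a→d is +3. Two shifts are in play — +3 for a/e/i/o/u, +2 for every other letter.
On industry: i(vowel)+3=l, n(cons)+2=p, d(cons)+2=f, u(vowel)+3=x, s(cons)+2=u, t(cons)+2=v, r(cons)+2=t, y(cons)+2=a.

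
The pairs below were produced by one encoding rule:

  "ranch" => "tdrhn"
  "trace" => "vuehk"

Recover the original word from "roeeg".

plaza

In ranch: r→t is +2, a→d is +3, n→r is +4, c→h is +5 — the shift increases by 1 each position. Each letter shifts forward by (position + 2), i.e. 2, 3, 4, … — the shift grows by one for each successive letter.
Undoing it on roeeg: r−2=p, o−3=l, e−4=a, e−5=z, g−6=a.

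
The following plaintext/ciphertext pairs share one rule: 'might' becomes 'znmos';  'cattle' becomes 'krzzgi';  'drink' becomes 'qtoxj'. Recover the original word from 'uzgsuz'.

tomato

The output letters match the input read backwards, each shifted +6: might reversed is thgim. The word is reversed, then every letter is shifted forward by 6.
Decoding uzgsuz: shift back: u−6=o, z−6=t, g−6=a, s−6=m, u−6=o, z−6=t → otamot; then reverse → tomato.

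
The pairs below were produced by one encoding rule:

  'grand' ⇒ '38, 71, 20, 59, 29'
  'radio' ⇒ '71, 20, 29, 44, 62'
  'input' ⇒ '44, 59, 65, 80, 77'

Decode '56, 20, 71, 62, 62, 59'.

g(#7)→38 and r(#18)→71: differences scale by 3, so n = 3·pos + 17. The formula is n = 3×(alphabet index, a=1) + 17.
Decoding 56, 20, 71, 62, 62, 59: 56→(56−17)÷3=13=m, 20→(20−17)÷3=1=a, 71→(71−17)÷3=18=r, 62→(62−17)÷3=15=o, 62→(62−17)÷3=15=o, 59→(59−17)÷3=14=n.

maroon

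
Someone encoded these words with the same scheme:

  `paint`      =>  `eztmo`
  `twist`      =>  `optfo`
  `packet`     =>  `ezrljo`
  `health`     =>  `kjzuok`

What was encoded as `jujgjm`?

eleven

Each letter's alphabet position (a=0..z=25) is mapped through 9·x+25 mod 26 — an affine cipher.
Decoding jujgjm: j(9)→3·(9−25)≡4=e; u(20)→3·(20−25)≡11=l; j(9)→3·(9−25)≡4=e; g(6)→3·(6−25)≡21=v; j(9)→3·(9−25)≡4=e; m(12)→3·(12−25)≡13=n (all mod 26).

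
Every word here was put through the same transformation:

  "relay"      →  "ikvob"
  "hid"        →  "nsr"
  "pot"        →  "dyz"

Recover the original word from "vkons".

ideal

The output letters match the input read backwards, each shifted +10: relay reversed is yaler. The word is reversed, then every letter is shifted forward by 10.
Undoing it on vkons: shift back: v−10=l, k−10=a, o−10=e, n−10=d, s−10=i → laedi; then reverse → ideal.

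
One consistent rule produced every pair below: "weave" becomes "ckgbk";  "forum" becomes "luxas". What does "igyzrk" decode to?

Compare letters: w→c is +6, e→k is +6, a→g is +6 — a constant shift. Each letter is shifted forward by 6 in the alphabet (a Caesar shift of +6).
Decoding igyzrk: i−6=c, g−6=a, y−6=s, z−6=t, r−6=l, k−6=e.

castle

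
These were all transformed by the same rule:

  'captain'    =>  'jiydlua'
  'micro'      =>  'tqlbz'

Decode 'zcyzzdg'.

Each letter shifts forward by (position + 7), i.e. 7, 8, 9, … — the shift grows by one for each successive letter.
Reversing it on zcyzzdg: z−7=s, c−8=u, y−9=p, z−10=p, z−11=o, d−12=r, g−13=t.

support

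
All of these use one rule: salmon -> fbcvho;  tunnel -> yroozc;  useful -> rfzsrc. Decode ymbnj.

track

This is an affine cipher: with a=0,…,z=25, each position x becomes (19x+1) mod 26.
Decoding ymbnj: y(24)→11·(24−1)≡19=t; m(12)→11·(12−1)≡17=r; b(1)→11·(1−1)≡0=a; n(13)→11·(13−1)≡2=c; j(9)→11·(9−1)≡10=k (all mod 26).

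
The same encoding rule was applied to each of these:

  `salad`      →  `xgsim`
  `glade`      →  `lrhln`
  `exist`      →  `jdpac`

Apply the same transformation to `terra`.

ykyzj

In salad: s→x is +5, a→g is +6, l→s is +7, a→i is +8 — the shift increases by 1 each position. The shift increases by 1 at each position, starting from +5: 5, 6, 7, ….
Applying it to terra: t+5=y, e+6=k, r+7=y, r+8=z, a+9=j.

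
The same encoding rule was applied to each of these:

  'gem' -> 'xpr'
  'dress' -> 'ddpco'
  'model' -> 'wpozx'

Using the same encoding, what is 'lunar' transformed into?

The word is reversed, then every letter is shifted forward by 11.
Applying it to lunar: reverse → ranul; then shift: r+11=c, a+11=l, n+11=y, u+11=f, l+11=w.

clyfw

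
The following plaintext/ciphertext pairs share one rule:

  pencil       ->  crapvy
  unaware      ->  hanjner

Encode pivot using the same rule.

cvibg

Compare letters: p→c is +13, e→r is +13, n→a is +13 — a constant shift. Every letter moves 13 places later in the alphabet, wrapping around z→a.
Applying it to pivot: p+13=c, i+13=v, v+13=i, o+13=b, t+13=g.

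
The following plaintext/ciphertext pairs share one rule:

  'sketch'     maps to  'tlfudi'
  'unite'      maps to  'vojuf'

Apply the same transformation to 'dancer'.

ebodfs

Compare letters: s→t is +1, k→l is +1, e→f is +1 — a constant shift. Every letter moves 1 place later in the alphabet, wrapping around z→a.
Applying it to dancer: d+1=e, a+1=b, n+1=o, c+1=d, e+1=f, r+1=s.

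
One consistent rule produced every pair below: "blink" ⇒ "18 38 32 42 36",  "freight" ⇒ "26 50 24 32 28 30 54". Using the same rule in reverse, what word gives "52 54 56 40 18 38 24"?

b(#2)→18 and l(#12)→38: differences scale by 2, so n = 2·pos + 14. The formula is n = 2×(alphabet index, a=1) + 14.
Undoing it on 52 54 56 40 18 38 24: 52→(52−14)÷2=19=s, 54→(54−14)÷2=20=t, 56→(56−14)÷2=21=u, 40→(40−14)÷2=13=m, 18→(18−14)÷2=2=b, 38→(38−14)÷2=12=l, 24→(24−14)÷2=5=e.

stumble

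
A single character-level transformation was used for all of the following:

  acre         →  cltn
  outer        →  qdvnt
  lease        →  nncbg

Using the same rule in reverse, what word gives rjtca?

Shifts by position in acre: pos 0: a→c (+2), pos 1: c→l (+9), pos 2: r→t (+2), pos 3: e→n (+9) — repeating every 2. It's a Vigenère-style cipher with numeric key [2,9]: position i shifts by key[i mod 2].
Reversing it on rjtca: r−2=p, j−9=a, t−2=r, c−9=t, a−2=y.

party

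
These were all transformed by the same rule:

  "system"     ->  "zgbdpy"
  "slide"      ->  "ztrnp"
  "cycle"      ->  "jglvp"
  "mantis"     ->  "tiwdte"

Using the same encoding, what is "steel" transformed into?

The shift increases by 1 at each position, starting from +7: 7, 8, 9, ….
On steel: s+7=z, t+8=b, e+9=n, e+10=o, l+11=w.

zbnow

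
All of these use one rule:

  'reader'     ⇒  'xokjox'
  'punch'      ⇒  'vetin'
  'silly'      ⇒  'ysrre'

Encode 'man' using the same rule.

skt

The shift depends on letter class: consonant r→x is +6, but vowel e→o is +10. Two shifts are in play — +10 for a/e/i/o/u, +6 for every other letter.
On man: m(cons)+6=s, a(vowel)+10=k, n(cons)+6=t.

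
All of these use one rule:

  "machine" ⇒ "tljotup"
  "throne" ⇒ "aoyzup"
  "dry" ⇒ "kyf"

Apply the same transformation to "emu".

ptf

The shift depends on letter class: consonant m→t is +7, but vowel a→l is +11. Vowels shift forward by 11 and consonants shift forward by 7.
Applying it to emu: e(vowel)+11=p, m(cons)+7=t, u(vowel)+11=f.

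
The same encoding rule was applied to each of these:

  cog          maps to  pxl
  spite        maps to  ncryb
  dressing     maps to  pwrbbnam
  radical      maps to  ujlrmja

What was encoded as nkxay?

probe

Read the word backwards and shift each letter +9.
Reversing it on nkxay: shift back: n−9=e, k−9=b, x−9=o, a−9=r, y−9=p → eborp; then reverse → probe.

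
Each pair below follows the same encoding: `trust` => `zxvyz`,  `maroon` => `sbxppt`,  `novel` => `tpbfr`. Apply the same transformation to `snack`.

The shift depends on letter class: consonant t→z is +6, but vowel u→v is +1. Two shifts are in play — +1 for a/e/i/o/u, +6 for every other letter.
On snack: s(cons)+6=y, n(cons)+6=t, a(vowel)+1=b, c(cons)+6=i, k(cons)+6=q.

ytbiq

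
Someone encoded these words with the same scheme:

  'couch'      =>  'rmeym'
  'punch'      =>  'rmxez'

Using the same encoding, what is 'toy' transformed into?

iyd

The output letters match the input read backwards, each shifted +10: couch reversed is hcuoc. The word is reversed, then every letter is shifted forward by 10.
On toy: reverse → yot; then shift: y+10=i, o+10=y, t+10=d.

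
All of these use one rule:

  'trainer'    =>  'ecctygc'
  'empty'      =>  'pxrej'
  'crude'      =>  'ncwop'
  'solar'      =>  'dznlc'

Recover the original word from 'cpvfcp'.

return

Shifts by position in trainer: pos 0: t→e (+11), pos 1: r→c (+11), pos 2: a→c (+2), pos 3: i→t (+11), pos 4: n→y (+11), pos 5: e→g (+2) — repeating every 3. The shifts repeat in a cycle of length 3: positions 0,1,… shift by +11, +11, +2, then the pattern repeats.
Reversing it on cpvfcp: c−11=r, p−11=e, v−2=t, f−11=u, c−11=r, p−2=n.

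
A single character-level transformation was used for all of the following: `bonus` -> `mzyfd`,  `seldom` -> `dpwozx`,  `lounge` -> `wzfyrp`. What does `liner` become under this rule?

Compare letters: b→m is +11, o→z is +11, n→y is +11 — a constant shift. This is a Caesar cipher with shift 11.
On liner: l+11=w, i+11=t, n+11=y, e+11=p, r+11=c.

wtypc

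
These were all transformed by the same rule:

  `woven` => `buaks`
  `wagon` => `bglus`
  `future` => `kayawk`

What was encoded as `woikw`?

rider

Shifts by position in woven: pos 0: w→b (+5), pos 1: o→u (+6), pos 2: v→a (+5), pos 3: e→k (+6) — repeating every 2. The shifts repeat in a cycle of length 2: positions 0,1,… shift by +5, +6, then the pattern repeats.
Reversing it on woikw: w−5=r, o−6=i, i−5=d, k−6=e, w−5=r.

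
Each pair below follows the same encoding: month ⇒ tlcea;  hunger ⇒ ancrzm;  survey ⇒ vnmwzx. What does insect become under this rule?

jcvzhe

This is an affine cipher: with a=0,…,z=25, each position x becomes (9x+15) mod 26.
On insect: i(8)→9·8+15≡9=j; n(13)→9·13+15≡2=c; s(18)→9·18+15≡21=v; e(4)→9·4+15≡25=z; c(2)→9·2+15≡7=h; t(19)→9·19+15≡4=e (all mod 26).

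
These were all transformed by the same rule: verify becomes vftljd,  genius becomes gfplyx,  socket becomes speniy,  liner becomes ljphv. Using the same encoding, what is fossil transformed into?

Letter i (0-indexed) is shifted by i+0, so successive shifts are 0, 1, 2, ….
For fossil: f+0=f, o+1=p, s+2=u, s+3=v, i+4=m, l+5=q.

fpuvmq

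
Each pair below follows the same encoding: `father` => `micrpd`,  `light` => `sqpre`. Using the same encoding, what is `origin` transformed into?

vzrqtz

In father: f→m is +7, a→i is +8, t→c is +9, h→r is +10 — the shift increases by 1 each position. Each letter shifts forward by (position + 7), i.e. 7, 8, 9, … — the shift grows by one for each successive letter.
On origin: o+7=v, r+8=z, i+9=r, g+10=q, i+11=t, n+12=z.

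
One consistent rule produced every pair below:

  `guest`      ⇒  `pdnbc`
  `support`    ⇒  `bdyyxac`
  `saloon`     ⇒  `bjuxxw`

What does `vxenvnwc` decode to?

movement

Every letter moves 9 places later in the alphabet, wrapping around z→a.
Undoing it on vxenvnwc: v−9=m, x−9=o, e−9=v, n−9=e, v−9=m, n−9=e, w−9=n, c−9=t.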